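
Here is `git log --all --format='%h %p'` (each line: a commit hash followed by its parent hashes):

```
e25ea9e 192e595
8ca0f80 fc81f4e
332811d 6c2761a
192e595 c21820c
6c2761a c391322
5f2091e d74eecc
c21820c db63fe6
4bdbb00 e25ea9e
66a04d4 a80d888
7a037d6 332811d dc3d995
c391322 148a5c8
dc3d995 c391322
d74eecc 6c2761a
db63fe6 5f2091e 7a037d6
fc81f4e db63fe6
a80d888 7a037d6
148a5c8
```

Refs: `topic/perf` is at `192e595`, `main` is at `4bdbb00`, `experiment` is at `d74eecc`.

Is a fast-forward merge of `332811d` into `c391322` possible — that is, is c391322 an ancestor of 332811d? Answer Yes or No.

Yes

A fast-forward from c391322 to 332811d is possible iff c391322 is an ancestor of 332811d.
Ancestors of 332811d: {148a5c8, 332811d, 6c2761a, c391322}.
c391322 is among them, so fast-forward is possible.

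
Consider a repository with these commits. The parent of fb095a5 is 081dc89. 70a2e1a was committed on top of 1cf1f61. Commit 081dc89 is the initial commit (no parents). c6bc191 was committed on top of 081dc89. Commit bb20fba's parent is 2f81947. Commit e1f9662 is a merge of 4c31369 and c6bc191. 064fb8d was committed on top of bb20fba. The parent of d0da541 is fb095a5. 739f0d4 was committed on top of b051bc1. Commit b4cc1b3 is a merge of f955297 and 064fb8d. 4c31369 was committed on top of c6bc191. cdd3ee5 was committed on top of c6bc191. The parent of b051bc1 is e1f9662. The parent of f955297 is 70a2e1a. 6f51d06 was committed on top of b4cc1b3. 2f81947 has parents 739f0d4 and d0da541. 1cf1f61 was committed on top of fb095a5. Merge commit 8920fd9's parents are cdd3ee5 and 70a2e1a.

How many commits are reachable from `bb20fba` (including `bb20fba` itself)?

Walking parent pointers from bb20fba: reachable set = {081dc89, 2f81947, 4c31369, 739f0d4, b051bc1, bb20fba, c6bc191, d0da541, e1f9662, fb095a5}.
That is 10 commits.

10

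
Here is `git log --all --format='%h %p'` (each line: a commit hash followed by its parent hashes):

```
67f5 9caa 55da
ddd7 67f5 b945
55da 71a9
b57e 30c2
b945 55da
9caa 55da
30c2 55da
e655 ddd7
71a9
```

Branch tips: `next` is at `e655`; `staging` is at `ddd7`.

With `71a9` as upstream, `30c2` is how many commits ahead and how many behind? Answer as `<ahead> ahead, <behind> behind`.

2 ahead, 0 behind

Reachable from 30c2: {30c2, 55da, 71a9}.
Reachable from 71a9: {71a9}.
Only in 30c2's history (ahead): {30c2, 55da} — 2.
Only in 71a9's history (behind): {} — 0.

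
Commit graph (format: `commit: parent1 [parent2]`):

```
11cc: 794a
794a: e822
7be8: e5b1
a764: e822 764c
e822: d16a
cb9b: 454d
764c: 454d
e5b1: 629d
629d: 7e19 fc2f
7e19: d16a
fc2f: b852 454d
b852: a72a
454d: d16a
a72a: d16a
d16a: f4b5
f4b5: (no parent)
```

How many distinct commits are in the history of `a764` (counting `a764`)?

6

Walking parent pointers from a764: reachable set = {454d, 764c, a764, d16a, e822, f4b5}.
That is 6 commits.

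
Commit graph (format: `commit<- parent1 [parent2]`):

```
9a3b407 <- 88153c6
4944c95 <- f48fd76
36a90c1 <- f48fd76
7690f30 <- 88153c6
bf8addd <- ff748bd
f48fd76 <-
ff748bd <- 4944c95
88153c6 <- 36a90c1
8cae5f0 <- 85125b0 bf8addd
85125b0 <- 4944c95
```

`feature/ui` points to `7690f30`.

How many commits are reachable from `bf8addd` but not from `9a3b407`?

3

Reachable from bf8addd: {4944c95, bf8addd, f48fd76, ff748bd}.
Reachable from 9a3b407: {36a90c1, 88153c6, 9a3b407, f48fd76}.
In bf8addd's history but not 9a3b407's: {4944c95, bf8addd, ff748bd} — 3 commits.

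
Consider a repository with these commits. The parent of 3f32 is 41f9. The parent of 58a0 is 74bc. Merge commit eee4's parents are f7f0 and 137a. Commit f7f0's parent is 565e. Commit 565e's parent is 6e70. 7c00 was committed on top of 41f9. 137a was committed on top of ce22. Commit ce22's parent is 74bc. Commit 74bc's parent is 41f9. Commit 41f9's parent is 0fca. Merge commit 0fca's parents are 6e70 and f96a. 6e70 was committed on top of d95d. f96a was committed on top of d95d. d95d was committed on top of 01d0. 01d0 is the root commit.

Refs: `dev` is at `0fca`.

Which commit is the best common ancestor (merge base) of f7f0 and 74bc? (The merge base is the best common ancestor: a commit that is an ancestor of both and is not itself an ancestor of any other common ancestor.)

Ancestors of f7f0: {01d0, 565e, 6e70, d95d, f7f0}.
Ancestors of 74bc: {01d0, 0fca, 41f9, 6e70, 74bc, d95d, f96a}.
Common ancestors: {01d0, 6e70, d95d}.
Among these, 6e70 is not an ancestor of any other common ancestor — it is the merge base.

6e70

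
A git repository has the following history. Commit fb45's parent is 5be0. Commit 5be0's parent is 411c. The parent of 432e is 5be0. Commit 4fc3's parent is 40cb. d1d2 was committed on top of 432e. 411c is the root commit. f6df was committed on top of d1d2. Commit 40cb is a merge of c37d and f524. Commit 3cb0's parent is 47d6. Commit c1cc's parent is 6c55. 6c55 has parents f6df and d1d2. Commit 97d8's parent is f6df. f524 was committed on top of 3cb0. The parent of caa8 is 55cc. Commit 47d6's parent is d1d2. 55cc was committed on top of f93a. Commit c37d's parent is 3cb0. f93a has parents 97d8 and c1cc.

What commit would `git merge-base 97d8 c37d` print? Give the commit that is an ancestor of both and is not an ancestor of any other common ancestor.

d1d2

Ancestors of 97d8: {411c, 432e, 5be0, 97d8, d1d2, f6df}.
Ancestors of c37d: {3cb0, 411c, 432e, 47d6, 5be0, c37d, d1d2}.
Common ancestors: {411c, 432e, 5be0, d1d2}.
Among these, d1d2 is not an ancestor of any other common ancestor — it is the merge base.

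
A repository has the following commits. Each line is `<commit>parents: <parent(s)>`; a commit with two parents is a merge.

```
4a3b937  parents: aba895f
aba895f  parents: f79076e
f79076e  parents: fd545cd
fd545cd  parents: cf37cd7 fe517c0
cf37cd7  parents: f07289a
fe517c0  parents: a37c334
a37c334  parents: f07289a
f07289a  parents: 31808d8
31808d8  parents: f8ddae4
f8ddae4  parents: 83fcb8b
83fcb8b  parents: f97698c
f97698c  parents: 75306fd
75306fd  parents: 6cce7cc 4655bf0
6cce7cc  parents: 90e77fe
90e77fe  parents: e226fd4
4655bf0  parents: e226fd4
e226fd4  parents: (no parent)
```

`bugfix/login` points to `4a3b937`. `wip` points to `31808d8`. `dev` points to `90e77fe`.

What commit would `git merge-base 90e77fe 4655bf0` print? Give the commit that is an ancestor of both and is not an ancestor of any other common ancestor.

Ancestors of 90e77fe: {90e77fe, e226fd4}.
Ancestors of 4655bf0: {4655bf0, e226fd4}.
Common ancestors: {e226fd4}.
The only common ancestor is e226fd4, so it is the merge base.

e226fd4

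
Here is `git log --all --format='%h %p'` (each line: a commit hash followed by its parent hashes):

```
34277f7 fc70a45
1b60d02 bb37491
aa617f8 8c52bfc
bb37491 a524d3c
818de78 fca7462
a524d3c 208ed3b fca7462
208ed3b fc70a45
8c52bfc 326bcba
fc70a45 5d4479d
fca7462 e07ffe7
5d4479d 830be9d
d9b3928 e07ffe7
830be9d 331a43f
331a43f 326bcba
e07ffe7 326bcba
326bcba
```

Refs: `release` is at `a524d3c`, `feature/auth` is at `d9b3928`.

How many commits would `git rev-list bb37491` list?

Walking parent pointers from bb37491: reachable set = {208ed3b, 326bcba, 331a43f, 5d4479d, 830be9d, a524d3c, bb37491, e07ffe7, fc70a45, fca7462}.
That is 10 commits.

10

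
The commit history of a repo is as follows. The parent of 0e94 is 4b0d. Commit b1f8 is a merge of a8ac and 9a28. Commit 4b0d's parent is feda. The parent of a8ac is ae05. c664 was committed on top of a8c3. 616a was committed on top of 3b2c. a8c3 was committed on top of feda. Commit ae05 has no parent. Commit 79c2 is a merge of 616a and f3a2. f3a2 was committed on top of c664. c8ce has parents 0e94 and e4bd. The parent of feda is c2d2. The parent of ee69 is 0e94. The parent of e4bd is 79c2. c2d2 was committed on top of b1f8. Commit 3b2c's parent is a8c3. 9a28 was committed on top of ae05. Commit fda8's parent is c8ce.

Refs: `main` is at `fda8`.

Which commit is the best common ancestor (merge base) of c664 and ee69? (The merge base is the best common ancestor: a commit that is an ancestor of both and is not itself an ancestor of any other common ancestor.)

Ancestors of c664: {9a28, a8ac, a8c3, ae05, b1f8, c2d2, c664, feda}.
Ancestors of ee69: {0e94, 4b0d, 9a28, a8ac, ae05, b1f8, c2d2, ee69, feda}.
Common ancestors: {9a28, a8ac, ae05, b1f8, c2d2, feda}.
Among these, feda is not an ancestor of any other common ancestor — it is the merge base.

feda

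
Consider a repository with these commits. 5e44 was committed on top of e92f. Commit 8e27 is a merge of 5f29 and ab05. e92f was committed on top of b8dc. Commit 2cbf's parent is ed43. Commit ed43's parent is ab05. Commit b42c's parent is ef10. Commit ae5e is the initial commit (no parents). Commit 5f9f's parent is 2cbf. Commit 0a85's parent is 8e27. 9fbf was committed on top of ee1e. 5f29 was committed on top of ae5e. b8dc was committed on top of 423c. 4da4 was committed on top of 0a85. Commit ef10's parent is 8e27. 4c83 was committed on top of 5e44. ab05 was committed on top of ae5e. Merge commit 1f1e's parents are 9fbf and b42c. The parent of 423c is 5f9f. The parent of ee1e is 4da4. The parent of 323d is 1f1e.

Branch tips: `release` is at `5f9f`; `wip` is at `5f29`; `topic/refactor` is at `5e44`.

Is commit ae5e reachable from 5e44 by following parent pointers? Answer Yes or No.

Yes

Ancestors of 5e44 (commits reachable by following parents): {2cbf, 423c, 5e44, 5f9f, ab05, ae5e, b8dc, e92f, ed43}.
ae5e is in that set, so it is an ancestor of 5e44.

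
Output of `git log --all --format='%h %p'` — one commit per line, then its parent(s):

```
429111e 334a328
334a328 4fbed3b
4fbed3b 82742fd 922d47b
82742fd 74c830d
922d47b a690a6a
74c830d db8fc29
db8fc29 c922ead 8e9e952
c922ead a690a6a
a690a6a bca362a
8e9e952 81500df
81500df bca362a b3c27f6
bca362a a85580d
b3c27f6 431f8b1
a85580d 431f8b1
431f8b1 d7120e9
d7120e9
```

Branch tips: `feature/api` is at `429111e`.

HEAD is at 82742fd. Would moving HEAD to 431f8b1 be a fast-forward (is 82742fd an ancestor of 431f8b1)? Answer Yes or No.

A fast-forward from 82742fd to 431f8b1 is possible iff 82742fd is an ancestor of 431f8b1.
Ancestors of 431f8b1: {431f8b1, d7120e9}.
82742fd is not among them, so fast-forward is not possible.

No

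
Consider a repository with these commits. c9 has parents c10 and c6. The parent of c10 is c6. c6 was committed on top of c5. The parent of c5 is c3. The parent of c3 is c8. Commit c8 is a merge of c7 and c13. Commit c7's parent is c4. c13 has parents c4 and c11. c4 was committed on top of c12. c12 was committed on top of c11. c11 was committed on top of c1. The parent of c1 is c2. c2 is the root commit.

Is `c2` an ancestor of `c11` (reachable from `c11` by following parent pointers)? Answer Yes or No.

Yes

Ancestors of c11 (commits reachable by following parents): {c1, c11, c2}.
c2 is in that set, so it is an ancestor of c11.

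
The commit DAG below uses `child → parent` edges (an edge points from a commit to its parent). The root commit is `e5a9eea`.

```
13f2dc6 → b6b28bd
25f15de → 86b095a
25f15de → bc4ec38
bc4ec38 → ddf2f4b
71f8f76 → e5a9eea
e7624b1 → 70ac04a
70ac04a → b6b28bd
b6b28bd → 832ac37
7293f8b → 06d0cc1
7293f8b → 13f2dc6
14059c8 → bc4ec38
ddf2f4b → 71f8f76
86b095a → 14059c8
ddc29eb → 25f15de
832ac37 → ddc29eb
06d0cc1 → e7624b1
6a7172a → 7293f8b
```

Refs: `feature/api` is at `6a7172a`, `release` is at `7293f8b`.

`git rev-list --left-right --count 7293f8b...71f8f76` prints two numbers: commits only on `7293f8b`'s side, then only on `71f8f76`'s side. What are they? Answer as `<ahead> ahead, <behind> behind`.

Reachable from 7293f8b: {06d0cc1, 13f2dc6, 14059c8, 25f15de, 70ac04a, 71f8f76, 7293f8b, 832ac37, 86b095a, b6b28bd, bc4ec38, ddc29eb, ddf2f4b, e5a9eea, e7624b1}.
Reachable from 71f8f76: {71f8f76, e5a9eea}.
Only in 7293f8b's history (ahead): {06d0cc1, 13f2dc6, 14059c8, 25f15de, 70ac04a, 7293f8b, 832ac37, 86b095a, b6b28bd, bc4ec38, ddc29eb, ddf2f4b, e7624b1} — 13.
Only in 71f8f76's history (behind): {} — 0.

13 ahead, 0 behind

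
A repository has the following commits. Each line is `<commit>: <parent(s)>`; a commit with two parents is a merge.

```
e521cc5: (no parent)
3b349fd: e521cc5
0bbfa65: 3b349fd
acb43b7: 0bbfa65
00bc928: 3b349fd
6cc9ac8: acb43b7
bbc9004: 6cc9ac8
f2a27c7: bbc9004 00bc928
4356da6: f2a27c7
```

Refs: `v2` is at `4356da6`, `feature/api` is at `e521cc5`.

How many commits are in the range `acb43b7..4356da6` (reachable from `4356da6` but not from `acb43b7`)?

5

Reachable from 4356da6: {00bc928, 0bbfa65, 3b349fd, 4356da6, 6cc9ac8, acb43b7, bbc9004, e521cc5, f2a27c7}.
Reachable from acb43b7: {0bbfa65, 3b349fd, acb43b7, e521cc5}.
In 4356da6's history but not acb43b7's: {00bc928, 4356da6, 6cc9ac8, bbc9004, f2a27c7} — 5 commits.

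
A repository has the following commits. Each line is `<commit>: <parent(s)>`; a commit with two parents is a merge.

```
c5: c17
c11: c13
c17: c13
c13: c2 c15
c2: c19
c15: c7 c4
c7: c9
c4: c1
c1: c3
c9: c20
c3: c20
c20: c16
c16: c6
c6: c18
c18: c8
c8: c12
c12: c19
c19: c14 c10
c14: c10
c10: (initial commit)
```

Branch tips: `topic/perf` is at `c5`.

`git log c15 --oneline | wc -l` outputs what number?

Walking parent pointers from c15: reachable set = {c1, c10, c12, c14, c15, c16, c18, c19, c20, c3, c4, c6, c7, c8, c9}.
That is 15 commits.

15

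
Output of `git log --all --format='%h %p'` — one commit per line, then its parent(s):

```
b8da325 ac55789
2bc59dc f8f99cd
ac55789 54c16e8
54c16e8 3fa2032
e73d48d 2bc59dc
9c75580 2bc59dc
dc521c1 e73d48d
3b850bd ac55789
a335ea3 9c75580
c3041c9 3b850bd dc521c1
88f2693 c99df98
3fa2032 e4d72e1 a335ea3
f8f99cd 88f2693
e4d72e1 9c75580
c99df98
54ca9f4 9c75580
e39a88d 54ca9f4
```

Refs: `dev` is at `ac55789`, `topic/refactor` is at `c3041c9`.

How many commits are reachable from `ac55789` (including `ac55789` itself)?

Walking parent pointers from ac55789: reachable set = {2bc59dc, 3fa2032, 54c16e8, 88f2693, 9c75580, a335ea3, ac55789, c99df98, e4d72e1, f8f99cd}.
That is 10 commits.

10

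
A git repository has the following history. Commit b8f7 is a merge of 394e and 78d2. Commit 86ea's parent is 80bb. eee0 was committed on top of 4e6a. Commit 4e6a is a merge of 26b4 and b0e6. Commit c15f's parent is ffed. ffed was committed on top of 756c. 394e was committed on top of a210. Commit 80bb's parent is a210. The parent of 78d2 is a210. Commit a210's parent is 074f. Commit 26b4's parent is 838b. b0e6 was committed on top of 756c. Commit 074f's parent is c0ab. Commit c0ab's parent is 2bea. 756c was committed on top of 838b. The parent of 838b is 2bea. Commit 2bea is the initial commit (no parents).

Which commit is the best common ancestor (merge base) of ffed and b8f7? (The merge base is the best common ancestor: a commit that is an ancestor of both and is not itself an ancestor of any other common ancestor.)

2bea

Ancestors of ffed: {2bea, 756c, 838b, ffed}.
Ancestors of b8f7: {074f, 2bea, 394e, 78d2, a210, b8f7, c0ab}.
Common ancestors: {2bea}.
The only common ancestor is 2bea, so it is the merge base.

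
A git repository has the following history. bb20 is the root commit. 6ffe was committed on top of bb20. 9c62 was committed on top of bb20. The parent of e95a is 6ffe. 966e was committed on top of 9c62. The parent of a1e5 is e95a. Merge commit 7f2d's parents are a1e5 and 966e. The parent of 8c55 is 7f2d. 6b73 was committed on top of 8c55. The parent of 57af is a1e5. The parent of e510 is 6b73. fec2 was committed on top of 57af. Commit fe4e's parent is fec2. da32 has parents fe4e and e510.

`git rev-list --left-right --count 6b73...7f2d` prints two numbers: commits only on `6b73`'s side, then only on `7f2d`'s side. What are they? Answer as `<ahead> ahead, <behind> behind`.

Reachable from 6b73: {6b73, 6ffe, 7f2d, 8c55, 966e, 9c62, a1e5, bb20, e95a}.
Reachable from 7f2d: {6ffe, 7f2d, 966e, 9c62, a1e5, bb20, e95a}.
Only in 6b73's history (ahead): {6b73, 8c55} — 2.
Only in 7f2d's history (behind): {} — 0.

2 ahead, 0 behind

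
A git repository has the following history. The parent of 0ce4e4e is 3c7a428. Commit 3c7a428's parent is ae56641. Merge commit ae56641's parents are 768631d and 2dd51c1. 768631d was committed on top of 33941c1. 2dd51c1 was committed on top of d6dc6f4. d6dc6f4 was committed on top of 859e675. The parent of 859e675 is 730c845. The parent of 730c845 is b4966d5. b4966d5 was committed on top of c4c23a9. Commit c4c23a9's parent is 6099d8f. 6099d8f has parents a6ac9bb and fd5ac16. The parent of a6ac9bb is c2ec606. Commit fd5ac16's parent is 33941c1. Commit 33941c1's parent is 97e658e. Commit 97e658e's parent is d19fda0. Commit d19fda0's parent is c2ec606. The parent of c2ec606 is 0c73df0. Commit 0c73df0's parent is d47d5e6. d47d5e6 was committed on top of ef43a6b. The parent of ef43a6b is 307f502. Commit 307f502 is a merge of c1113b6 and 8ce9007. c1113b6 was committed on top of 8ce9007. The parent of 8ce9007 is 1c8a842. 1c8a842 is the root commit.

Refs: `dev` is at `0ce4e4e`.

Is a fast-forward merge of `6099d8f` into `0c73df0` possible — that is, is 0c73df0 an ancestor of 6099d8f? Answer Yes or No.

A fast-forward from 0c73df0 to 6099d8f is possible iff 0c73df0 is an ancestor of 6099d8f.
Ancestors of 6099d8f: {0c73df0, 1c8a842, 307f502, 33941c1, 6099d8f, 8ce9007, 97e658e, a6ac9bb, c1113b6, c2ec606, d19fda0, d47d5e6, ef43a6b, fd5ac16}.
0c73df0 is among them, so fast-forward is possible.

Yes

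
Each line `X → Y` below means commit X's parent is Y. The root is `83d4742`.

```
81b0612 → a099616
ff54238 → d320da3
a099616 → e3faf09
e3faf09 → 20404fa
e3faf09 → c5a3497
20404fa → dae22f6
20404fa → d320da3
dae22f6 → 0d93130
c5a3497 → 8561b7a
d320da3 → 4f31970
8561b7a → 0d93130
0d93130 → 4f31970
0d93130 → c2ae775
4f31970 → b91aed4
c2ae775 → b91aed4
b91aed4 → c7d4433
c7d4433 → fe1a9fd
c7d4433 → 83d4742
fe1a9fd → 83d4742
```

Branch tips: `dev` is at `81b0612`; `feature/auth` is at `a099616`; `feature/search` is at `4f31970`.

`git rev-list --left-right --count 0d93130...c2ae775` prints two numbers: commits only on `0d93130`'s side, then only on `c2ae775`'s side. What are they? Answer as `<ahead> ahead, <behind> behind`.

Reachable from 0d93130: {0d93130, 4f31970, 83d4742, b91aed4, c2ae775, c7d4433, fe1a9fd}.
Reachable from c2ae775: {83d4742, b91aed4, c2ae775, c7d4433, fe1a9fd}.
Only in 0d93130's history (ahead): {0d93130, 4f31970} — 2.
Only in c2ae775's history (behind): {} — 0.

2 ahead, 0 behind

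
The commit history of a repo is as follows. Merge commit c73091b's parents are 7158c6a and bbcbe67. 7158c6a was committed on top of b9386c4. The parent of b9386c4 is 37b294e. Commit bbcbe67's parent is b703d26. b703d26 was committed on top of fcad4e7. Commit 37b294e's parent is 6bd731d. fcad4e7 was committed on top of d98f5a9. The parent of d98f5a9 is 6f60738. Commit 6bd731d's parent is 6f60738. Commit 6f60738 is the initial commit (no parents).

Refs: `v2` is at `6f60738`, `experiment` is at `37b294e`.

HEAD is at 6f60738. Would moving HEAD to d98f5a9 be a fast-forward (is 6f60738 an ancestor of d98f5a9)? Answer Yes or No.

Yes

A fast-forward from 6f60738 to d98f5a9 is possible iff 6f60738 is an ancestor of d98f5a9.
Ancestors of d98f5a9: {6f60738, d98f5a9}.
6f60738 is among them, so fast-forward is possible.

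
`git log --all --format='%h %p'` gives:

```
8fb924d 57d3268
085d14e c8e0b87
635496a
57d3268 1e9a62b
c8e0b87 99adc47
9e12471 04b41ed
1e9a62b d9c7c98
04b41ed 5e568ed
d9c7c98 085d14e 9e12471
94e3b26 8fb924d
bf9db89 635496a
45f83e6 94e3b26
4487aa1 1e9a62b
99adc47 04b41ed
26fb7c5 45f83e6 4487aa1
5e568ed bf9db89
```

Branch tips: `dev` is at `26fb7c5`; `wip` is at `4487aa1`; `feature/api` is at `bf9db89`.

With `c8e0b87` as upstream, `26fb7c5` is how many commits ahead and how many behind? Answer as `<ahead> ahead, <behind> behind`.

Reachable from 26fb7c5: {04b41ed, 085d14e, 1e9a62b, 26fb7c5, 4487aa1, 45f83e6, 57d3268, 5e568ed, 635496a, 8fb924d, 94e3b26, 99adc47, 9e12471, bf9db89, c8e0b87, d9c7c98}.
Reachable from c8e0b87: {04b41ed, 5e568ed, 635496a, 99adc47, bf9db89, c8e0b87}.
Only in 26fb7c5's history (ahead): {085d14e, 1e9a62b, 26fb7c5, 4487aa1, 45f83e6, 57d3268, 8fb924d, 94e3b26, 9e12471, d9c7c98} — 10.
Only in c8e0b87's history (behind): {} — 0.

10 ahead, 0 behind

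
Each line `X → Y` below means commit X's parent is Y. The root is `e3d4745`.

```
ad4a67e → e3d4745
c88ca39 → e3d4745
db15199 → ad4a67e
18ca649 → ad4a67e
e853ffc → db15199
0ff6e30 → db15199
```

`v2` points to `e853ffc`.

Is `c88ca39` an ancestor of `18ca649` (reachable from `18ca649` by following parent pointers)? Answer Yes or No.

Ancestors of 18ca649: {18ca649, ad4a67e, e3d4745}.
c88ca39 is not in that set, so it is not an ancestor of 18ca649.

No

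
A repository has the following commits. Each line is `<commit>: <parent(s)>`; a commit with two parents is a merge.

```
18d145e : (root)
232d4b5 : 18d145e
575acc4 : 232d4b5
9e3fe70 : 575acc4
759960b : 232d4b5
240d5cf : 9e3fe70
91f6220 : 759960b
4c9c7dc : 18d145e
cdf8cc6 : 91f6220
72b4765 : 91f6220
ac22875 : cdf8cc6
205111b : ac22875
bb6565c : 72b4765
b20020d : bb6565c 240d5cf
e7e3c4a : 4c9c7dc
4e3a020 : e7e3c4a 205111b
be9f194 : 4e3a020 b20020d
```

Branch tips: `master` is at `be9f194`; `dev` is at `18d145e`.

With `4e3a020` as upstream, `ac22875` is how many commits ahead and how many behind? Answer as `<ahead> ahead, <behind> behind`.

0 ahead, 4 behind

Reachable from ac22875: {18d145e, 232d4b5, 759960b, 91f6220, ac22875, cdf8cc6}.
Reachable from 4e3a020: {18d145e, 205111b, 232d4b5, 4c9c7dc, 4e3a020, 759960b, 91f6220, ac22875, cdf8cc6, e7e3c4a}.
Only in ac22875's history (ahead): {} — 0.
Only in 4e3a020's history (behind): {205111b, 4c9c7dc, 4e3a020, e7e3c4a} — 4.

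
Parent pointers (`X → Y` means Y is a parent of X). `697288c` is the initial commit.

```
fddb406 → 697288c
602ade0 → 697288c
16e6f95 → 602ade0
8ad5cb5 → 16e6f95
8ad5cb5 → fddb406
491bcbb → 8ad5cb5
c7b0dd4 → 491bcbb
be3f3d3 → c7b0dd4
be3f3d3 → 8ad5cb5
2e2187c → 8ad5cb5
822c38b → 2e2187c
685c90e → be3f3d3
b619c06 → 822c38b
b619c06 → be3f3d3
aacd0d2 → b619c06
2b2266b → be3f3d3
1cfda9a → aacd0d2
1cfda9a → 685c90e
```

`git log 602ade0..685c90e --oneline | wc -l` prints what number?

Reachable from 685c90e: {16e6f95, 491bcbb, 602ade0, 685c90e, 697288c, 8ad5cb5, be3f3d3, c7b0dd4, fddb406}.
Reachable from 602ade0: {602ade0, 697288c}.
In 685c90e's history but not 602ade0's: {16e6f95, 491bcbb, 685c90e, 8ad5cb5, be3f3d3, c7b0dd4, fddb406} — 7 commits.

7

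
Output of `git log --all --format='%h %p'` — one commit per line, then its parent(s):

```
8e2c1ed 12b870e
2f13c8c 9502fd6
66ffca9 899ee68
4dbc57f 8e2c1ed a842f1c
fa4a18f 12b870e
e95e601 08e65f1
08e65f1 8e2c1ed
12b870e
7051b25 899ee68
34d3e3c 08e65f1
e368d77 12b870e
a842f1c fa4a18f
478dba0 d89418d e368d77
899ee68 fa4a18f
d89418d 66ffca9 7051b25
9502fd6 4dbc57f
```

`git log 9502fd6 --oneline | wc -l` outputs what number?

Walking parent pointers from 9502fd6: reachable set = {12b870e, 4dbc57f, 8e2c1ed, 9502fd6, a842f1c, fa4a18f}.
That is 6 commits.

6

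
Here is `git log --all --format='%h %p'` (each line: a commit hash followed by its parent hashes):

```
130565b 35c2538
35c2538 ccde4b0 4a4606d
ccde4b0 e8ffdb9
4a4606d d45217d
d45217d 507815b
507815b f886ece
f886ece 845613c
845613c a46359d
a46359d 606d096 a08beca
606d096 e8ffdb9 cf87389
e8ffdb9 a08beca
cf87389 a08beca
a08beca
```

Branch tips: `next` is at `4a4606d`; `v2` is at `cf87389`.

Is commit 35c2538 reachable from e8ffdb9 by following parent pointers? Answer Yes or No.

No

Ancestors of e8ffdb9: {a08beca, e8ffdb9}.
35c2538 is not in that set, so it is not an ancestor of e8ffdb9.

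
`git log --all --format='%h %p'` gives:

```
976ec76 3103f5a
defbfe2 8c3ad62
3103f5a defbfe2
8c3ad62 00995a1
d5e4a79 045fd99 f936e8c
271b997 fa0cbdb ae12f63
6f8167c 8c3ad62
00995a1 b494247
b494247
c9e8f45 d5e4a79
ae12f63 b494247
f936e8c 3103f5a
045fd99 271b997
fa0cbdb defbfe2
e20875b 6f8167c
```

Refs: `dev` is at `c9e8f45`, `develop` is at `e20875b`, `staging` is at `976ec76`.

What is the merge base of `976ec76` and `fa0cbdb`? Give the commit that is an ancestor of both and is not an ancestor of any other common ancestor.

Ancestors of 976ec76: {00995a1, 3103f5a, 8c3ad62, 976ec76, b494247, defbfe2}.
Ancestors of fa0cbdb: {00995a1, 8c3ad62, b494247, defbfe2, fa0cbdb}.
Common ancestors: {00995a1, 8c3ad62, b494247, defbfe2}.
Among these, defbfe2 is not an ancestor of any other common ancestor — it is the merge base.

defbfe2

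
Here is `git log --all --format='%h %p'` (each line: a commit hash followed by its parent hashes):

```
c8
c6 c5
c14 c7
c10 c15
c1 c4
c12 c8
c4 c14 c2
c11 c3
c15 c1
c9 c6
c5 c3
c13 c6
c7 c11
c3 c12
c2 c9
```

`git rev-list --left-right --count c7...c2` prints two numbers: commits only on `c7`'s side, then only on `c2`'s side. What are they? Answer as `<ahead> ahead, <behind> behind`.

2 ahead, 4 behind

Reachable from c7: {c11, c12, c3, c7, c8}.
Reachable from c2: {c12, c2, c3, c5, c6, c8, c9}.
Only in c7's history (ahead): {c11, c7} — 2.
Only in c2's history (behind): {c2, c5, c6, c9} — 4.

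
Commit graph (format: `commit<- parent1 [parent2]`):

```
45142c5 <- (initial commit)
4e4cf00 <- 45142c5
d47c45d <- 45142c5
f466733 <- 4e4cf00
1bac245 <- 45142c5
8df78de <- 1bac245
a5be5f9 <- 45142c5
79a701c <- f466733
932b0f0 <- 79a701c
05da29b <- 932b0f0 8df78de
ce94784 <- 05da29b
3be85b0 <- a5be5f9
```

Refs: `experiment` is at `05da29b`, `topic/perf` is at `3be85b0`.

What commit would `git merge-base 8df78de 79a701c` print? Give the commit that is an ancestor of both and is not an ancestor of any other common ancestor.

Ancestors of 8df78de: {1bac245, 45142c5, 8df78de}.
Ancestors of 79a701c: {45142c5, 4e4cf00, 79a701c, f466733}.
Common ancestors: {45142c5}.
The only common ancestor is 45142c5, so it is the merge base.

45142c5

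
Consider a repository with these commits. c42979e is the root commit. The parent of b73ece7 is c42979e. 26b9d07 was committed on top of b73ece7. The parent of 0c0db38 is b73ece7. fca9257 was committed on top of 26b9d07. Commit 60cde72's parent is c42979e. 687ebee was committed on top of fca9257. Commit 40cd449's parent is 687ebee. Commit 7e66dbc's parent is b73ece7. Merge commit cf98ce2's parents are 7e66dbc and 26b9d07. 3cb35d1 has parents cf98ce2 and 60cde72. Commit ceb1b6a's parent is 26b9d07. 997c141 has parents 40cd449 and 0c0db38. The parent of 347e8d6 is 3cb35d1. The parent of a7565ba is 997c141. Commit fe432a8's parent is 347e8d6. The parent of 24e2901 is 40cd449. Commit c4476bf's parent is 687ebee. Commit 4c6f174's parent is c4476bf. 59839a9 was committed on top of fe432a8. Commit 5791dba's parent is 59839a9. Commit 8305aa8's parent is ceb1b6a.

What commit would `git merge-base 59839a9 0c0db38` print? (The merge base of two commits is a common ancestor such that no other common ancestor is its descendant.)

Ancestors of 59839a9: {26b9d07, 347e8d6, 3cb35d1, 59839a9, 60cde72, 7e66dbc, b73ece7, c42979e, cf98ce2, fe432a8}.
Ancestors of 0c0db38: {0c0db38, b73ece7, c42979e}.
Common ancestors: {b73ece7, c42979e}.
Among these, b73ece7 is not an ancestor of any other common ancestor — it is the merge base.

b73ece7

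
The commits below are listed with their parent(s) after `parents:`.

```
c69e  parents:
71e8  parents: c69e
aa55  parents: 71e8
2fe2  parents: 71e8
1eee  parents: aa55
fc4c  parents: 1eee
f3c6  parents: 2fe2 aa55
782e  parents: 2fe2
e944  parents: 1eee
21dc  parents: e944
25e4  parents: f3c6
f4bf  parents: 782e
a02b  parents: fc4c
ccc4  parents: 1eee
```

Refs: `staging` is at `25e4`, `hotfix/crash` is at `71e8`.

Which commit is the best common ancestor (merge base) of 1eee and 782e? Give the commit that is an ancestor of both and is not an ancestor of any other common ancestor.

Ancestors of 1eee: {1eee, 71e8, aa55, c69e}.
Ancestors of 782e: {2fe2, 71e8, 782e, c69e}.
Common ancestors: {71e8, c69e}.
Among these, 71e8 is not an ancestor of any other common ancestor — it is the merge base.

71e8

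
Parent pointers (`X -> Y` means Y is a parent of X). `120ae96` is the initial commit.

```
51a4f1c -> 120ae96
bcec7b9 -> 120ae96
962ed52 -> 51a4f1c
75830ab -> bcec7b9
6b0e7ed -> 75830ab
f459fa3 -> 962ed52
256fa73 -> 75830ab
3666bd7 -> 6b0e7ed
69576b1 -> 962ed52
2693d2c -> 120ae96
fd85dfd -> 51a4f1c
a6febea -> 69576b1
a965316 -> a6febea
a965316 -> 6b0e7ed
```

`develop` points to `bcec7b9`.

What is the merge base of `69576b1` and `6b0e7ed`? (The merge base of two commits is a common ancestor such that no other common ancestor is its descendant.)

120ae96

Ancestors of 69576b1: {120ae96, 51a4f1c, 69576b1, 962ed52}.
Ancestors of 6b0e7ed: {120ae96, 6b0e7ed, 75830ab, bcec7b9}.
Common ancestors: {120ae96}.
The only common ancestor is 120ae96, so it is the merge base.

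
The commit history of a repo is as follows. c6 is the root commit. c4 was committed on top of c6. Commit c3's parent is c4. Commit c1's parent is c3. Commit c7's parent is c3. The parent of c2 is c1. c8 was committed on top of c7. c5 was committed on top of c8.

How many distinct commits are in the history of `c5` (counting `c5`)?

Walking parent pointers from c5: reachable set = {c3, c4, c5, c6, c7, c8}.
That is 6 commits.

6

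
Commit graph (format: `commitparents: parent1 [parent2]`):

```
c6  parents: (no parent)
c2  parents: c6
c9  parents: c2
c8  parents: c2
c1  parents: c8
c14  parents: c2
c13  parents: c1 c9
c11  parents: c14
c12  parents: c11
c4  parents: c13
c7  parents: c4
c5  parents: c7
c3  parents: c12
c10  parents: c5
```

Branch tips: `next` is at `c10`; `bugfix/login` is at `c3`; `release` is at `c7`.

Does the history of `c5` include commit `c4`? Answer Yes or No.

Ancestors of c5 (commits reachable by following parents): {c1, c13, c2, c4, c5, c6, c7, c8, c9}.
c4 is in that set, so it is an ancestor of c5.

Yes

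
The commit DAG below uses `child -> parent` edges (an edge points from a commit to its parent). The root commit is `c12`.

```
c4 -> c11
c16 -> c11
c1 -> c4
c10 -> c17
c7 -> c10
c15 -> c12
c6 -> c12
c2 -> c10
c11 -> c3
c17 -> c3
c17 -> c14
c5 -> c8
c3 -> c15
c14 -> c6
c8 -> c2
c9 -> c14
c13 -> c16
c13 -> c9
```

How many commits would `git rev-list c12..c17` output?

Reachable from c17: {c12, c14, c15, c17, c3, c6}.
Reachable from c12: {c12}.
In c17's history but not c12's: {c14, c15, c17, c3, c6} — 5 commits.

5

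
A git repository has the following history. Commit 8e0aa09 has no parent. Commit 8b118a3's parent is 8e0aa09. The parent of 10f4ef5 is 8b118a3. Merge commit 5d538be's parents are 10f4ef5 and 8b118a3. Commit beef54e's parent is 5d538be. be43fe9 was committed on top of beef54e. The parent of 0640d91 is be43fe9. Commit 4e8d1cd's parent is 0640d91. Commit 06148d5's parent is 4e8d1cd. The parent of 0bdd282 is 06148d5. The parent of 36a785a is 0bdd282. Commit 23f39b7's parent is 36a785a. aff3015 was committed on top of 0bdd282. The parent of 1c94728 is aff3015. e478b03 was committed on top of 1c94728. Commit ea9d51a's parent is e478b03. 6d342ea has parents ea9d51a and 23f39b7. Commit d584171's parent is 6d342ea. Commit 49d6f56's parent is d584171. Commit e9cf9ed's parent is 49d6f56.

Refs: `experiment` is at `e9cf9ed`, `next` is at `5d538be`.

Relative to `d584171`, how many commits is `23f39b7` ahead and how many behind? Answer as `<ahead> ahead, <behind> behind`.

0 ahead, 6 behind

Reachable from 23f39b7: {06148d5, 0640d91, 0bdd282, 10f4ef5, 23f39b7, 36a785a, 4e8d1cd, 5d538be, 8b118a3, 8e0aa09, be43fe9, beef54e}.
Reachable from d584171: {06148d5, 0640d91, 0bdd282, 10f4ef5, 1c94728, 23f39b7, 36a785a, 4e8d1cd, 5d538be, 6d342ea, 8b118a3, 8e0aa09, aff3015, be43fe9, beef54e, d584171, e478b03, ea9d51a}.
Only in 23f39b7's history (ahead): {} — 0.
Only in d584171's history (behind): {1c94728, 6d342ea, aff3015, d584171, e478b03, ea9d51a} — 6.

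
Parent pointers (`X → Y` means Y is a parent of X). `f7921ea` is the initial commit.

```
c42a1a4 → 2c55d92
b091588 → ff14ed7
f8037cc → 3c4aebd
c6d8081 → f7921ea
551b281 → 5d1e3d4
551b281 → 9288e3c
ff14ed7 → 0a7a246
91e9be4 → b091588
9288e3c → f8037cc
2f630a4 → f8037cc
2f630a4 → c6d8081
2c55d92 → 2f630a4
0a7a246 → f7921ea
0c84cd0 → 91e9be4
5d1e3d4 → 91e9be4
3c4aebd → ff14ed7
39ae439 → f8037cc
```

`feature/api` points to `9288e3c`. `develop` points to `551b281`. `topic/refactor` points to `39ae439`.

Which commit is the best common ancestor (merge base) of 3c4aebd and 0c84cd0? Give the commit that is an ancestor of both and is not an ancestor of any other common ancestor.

Ancestors of 3c4aebd: {0a7a246, 3c4aebd, f7921ea, ff14ed7}.
Ancestors of 0c84cd0: {0a7a246, 0c84cd0, 91e9be4, b091588, f7921ea, ff14ed7}.
Common ancestors: {0a7a246, f7921ea, ff14ed7}.
Among these, ff14ed7 is not an ancestor of any other common ancestor — it is the merge base.

ff14ed7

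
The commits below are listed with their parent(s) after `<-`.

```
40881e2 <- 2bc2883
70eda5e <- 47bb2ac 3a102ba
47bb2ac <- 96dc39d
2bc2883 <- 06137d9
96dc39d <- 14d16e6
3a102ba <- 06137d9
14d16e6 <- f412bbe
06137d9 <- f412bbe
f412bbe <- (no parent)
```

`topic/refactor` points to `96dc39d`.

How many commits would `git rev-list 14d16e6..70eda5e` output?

5

Reachable from 70eda5e: {06137d9, 14d16e6, 3a102ba, 47bb2ac, 70eda5e, 96dc39d, f412bbe}.
Reachable from 14d16e6: {14d16e6, f412bbe}.
In 70eda5e's history but not 14d16e6's: {06137d9, 3a102ba, 47bb2ac, 70eda5e, 96dc39d} — 5 commits.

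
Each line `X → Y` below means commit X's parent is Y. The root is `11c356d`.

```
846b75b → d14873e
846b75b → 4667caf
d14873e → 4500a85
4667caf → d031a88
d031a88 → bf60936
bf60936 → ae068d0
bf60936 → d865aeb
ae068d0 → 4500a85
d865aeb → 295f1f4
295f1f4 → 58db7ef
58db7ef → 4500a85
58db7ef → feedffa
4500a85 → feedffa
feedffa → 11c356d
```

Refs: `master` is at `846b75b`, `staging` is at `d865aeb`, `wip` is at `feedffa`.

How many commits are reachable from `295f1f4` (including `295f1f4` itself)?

5

Walking parent pointers from 295f1f4: reachable set = {11c356d, 295f1f4, 4500a85, 58db7ef, feedffa}.
That is 5 commits.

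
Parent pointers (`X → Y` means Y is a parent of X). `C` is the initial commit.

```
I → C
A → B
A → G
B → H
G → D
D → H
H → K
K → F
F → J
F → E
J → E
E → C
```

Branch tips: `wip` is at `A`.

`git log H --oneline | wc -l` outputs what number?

6

Walking parent pointers from H: reachable set = {C, E, F, H, J, K}.
That is 6 commits.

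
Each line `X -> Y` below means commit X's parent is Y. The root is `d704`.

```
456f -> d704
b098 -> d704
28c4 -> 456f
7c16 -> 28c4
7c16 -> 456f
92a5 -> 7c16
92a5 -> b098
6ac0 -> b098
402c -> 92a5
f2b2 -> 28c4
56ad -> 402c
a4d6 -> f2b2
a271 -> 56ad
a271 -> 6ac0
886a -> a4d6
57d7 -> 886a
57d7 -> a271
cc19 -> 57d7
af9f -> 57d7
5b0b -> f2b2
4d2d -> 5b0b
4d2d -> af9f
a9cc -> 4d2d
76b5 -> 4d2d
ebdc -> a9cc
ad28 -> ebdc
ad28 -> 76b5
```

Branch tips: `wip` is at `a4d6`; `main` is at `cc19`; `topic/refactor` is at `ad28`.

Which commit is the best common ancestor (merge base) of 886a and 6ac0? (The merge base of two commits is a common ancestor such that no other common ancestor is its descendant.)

Ancestors of 886a: {28c4, 456f, 886a, a4d6, d704, f2b2}.
Ancestors of 6ac0: {6ac0, b098, d704}.
Common ancestors: {d704}.
The only common ancestor is d704, so it is the merge base.

d704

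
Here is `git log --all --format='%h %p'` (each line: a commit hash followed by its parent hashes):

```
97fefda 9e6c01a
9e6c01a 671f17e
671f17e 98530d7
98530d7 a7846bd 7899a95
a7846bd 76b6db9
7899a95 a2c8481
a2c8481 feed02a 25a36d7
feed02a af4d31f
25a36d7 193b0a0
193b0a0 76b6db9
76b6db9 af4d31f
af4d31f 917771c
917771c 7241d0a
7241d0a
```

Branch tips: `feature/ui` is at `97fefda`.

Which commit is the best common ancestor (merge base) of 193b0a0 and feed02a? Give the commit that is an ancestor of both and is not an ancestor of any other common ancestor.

af4d31f

Ancestors of 193b0a0: {193b0a0, 7241d0a, 76b6db9, 917771c, af4d31f}.
Ancestors of feed02a: {7241d0a, 917771c, af4d31f, feed02a}.
Common ancestors: {7241d0a, 917771c, af4d31f}.
Among these, af4d31f is not an ancestor of any other common ancestor — it is the merge base.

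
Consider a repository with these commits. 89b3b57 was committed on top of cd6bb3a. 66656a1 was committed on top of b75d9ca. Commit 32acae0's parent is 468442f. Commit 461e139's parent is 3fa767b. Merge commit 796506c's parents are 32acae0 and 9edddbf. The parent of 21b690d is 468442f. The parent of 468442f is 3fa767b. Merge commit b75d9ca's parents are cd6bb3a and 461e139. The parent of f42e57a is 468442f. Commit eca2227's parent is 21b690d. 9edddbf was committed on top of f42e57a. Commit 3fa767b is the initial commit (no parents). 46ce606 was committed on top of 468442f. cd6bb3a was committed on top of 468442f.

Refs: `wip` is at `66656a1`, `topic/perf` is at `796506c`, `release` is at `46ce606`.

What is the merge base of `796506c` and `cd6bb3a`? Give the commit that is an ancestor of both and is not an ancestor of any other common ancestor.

468442f

Ancestors of 796506c: {32acae0, 3fa767b, 468442f, 796506c, 9edddbf, f42e57a}.
Ancestors of cd6bb3a: {3fa767b, 468442f, cd6bb3a}.
Common ancestors: {3fa767b, 468442f}.
Among these, 468442f is not an ancestor of any other common ancestor — it is the merge base.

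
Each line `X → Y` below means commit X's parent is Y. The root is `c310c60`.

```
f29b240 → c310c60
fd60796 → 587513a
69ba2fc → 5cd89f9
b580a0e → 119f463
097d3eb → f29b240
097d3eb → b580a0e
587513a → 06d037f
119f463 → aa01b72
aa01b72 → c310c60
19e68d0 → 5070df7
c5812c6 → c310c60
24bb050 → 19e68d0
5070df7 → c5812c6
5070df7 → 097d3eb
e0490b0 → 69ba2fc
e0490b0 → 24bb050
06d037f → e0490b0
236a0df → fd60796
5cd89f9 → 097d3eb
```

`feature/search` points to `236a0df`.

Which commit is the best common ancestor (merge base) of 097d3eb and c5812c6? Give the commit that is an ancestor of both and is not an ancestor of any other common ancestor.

c310c60

Ancestors of 097d3eb: {097d3eb, 119f463, aa01b72, b580a0e, c310c60, f29b240}.
Ancestors of c5812c6: {c310c60, c5812c6}.
Common ancestors: {c310c60}.
The only common ancestor is c310c60, so it is the merge base.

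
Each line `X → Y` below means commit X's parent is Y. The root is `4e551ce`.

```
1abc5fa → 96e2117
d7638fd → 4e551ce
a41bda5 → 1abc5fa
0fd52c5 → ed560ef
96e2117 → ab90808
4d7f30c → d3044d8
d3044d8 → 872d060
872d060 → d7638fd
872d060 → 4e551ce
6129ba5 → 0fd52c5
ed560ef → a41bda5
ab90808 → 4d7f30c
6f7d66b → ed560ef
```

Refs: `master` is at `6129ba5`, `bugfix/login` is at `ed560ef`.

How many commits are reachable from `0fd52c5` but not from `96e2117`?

4

Reachable from 0fd52c5: {0fd52c5, 1abc5fa, 4d7f30c, 4e551ce, 872d060, 96e2117, a41bda5, ab90808, d3044d8, d7638fd, ed560ef}.
Reachable from 96e2117: {4d7f30c, 4e551ce, 872d060, 96e2117, ab90808, d3044d8, d7638fd}.
In 0fd52c5's history but not 96e2117's: {0fd52c5, 1abc5fa, a41bda5, ed560ef} — 4 commits.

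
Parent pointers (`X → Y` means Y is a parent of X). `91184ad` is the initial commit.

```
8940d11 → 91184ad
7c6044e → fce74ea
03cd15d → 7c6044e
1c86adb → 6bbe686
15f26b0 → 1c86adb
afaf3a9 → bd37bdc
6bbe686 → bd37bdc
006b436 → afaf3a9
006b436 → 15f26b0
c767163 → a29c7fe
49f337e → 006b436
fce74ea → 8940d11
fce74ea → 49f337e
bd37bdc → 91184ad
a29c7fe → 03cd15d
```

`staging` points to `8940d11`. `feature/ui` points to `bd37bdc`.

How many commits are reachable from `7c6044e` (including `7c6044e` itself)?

Walking parent pointers from 7c6044e: reachable set = {006b436, 15f26b0, 1c86adb, 49f337e, 6bbe686, 7c6044e, 8940d11, 91184ad, afaf3a9, bd37bdc, fce74ea}.
That is 11 commits.

11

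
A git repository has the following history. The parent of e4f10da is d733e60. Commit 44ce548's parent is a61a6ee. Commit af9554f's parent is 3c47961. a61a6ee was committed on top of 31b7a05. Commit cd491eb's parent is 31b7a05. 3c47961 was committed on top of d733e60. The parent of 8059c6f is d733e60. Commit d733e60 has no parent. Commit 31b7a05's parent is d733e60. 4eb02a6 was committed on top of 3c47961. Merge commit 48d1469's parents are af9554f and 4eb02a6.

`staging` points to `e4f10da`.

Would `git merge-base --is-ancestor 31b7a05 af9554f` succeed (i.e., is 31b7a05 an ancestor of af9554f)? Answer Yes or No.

Ancestors of af9554f: {3c47961, af9554f, d733e60}.
31b7a05 is not in that set, so it is not an ancestor of af9554f.

No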